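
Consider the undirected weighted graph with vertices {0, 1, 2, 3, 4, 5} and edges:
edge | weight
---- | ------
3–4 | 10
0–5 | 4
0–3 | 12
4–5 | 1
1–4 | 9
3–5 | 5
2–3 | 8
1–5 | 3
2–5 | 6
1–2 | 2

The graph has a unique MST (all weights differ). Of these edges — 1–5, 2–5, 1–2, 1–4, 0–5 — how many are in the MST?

Kruskal: consider edges lightest-first.
4–5 (1): add. Components now {0} {1} {2} {3} {4,5}
1–2 (2): add. Components now {0} {1,2} {3} {4,5}
1–5 (3): add. Components now {0} {1,2,4,5} {3}
0–5 (4): add. Components now {0,1,2,4,5} {3}
3–5 (5): add. Components now {0,1,2,3,4,5}
MST edge set: {4–5, 1–2, 1–5, 0–5, 3–5}.
Of the listed edges, {1–5, 1–2, 0–5} are in the MST → 3.

3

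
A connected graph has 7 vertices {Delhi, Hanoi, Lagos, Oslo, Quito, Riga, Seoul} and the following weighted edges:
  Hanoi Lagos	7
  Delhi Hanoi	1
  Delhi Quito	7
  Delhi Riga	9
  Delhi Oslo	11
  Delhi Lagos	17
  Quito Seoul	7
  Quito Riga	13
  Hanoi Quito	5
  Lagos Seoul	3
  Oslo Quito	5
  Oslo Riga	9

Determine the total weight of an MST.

30

Prim's algorithm from Riga:
Step 1: frontier [Delhi Riga 9, Oslo Riga 9, Quito Riga 13] → take Delhi Riga (9); add Delhi.
Step 2: frontier [Delhi Hanoi 1, Delhi Quito 7, Delhi Oslo 11, Delhi Lagos 17, Oslo Riga 9, Quito Riga 13] → take Delhi Hanoi (1); add Hanoi.
Step 3: frontier [Delhi Quito 7, Delhi Oslo 11, Delhi Lagos 17, Hanoi Quito 5, Hanoi Lagos 7, Oslo Riga 9, Quito Riga 13] → take Hanoi Quito (5); add Quito.
Step 4: frontier [Delhi Oslo 11, Delhi Lagos 17, Hanoi Lagos 7, Oslo Quito 5, Quito Seoul 7, Oslo Riga 9] → take Oslo Quito (5); add Oslo.
Step 5: frontier [Delhi Lagos 17, Hanoi Lagos 7, Quito Seoul 7] → take Hanoi Lagos (7); add Lagos.
Step 6: frontier [Lagos Seoul 3, Quito Seoul 7] → take Lagos Seoul (3); add Seoul.
MST edges: Delhi Riga, Delhi Hanoi, Hanoi Quito, Oslo Quito, Hanoi Lagos, Lagos Seoul; total weight 9+1+5+5+7+3 = 30.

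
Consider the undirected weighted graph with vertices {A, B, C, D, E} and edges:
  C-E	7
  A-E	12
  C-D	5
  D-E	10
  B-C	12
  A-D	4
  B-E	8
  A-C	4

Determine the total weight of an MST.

Prim, starting at D.
Step 1: cheapest edge leaving the tree is A-D (4); add A.
Step 2: cheapest edge leaving the tree is A-C (4); add C.
Step 3: cheapest edge leaving the tree is C-E (7); add E.
Step 4: cheapest edge leaving the tree is B-E (8); add B.
MST edges: A-D, A-C, C-E, B-E; total weight 4+4+7+8 = 23.

23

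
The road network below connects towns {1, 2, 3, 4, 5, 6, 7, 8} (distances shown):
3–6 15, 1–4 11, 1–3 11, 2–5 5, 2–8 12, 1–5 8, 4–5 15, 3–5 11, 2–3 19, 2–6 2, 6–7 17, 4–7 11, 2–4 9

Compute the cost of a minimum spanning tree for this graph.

58

Prim's algorithm from 3:
Step 1: frontier [1–3 11, 3–5 11, 3–6 15, 2–3 19] → take 1–3 (11); add 1.
Step 2: frontier [1–5 8, 1–4 11, 3–5 11, 3–6 15, 2–3 19] → take 1–5 (8); add 5.
Step 3: frontier [1–4 11, 3–6 15, 2–3 19, 2–5 5, 4–5 15] → take 2–5 (5); add 2.
Step 4: frontier [1–4 11, 2–6 2, 2–4 9, 2–8 12, 3–6 15, 4–5 15] → take 2–6 (2); add 6.
Step 5: frontier [1–4 11, 2–4 9, 2–8 12, 4–5 15, 6–7 17] → take 2–4 (9); add 4.
Step 6: frontier [2–8 12, 4–7 11, 6–7 17] → take 4–7 (11); add 7.
Step 7: frontier [2–8 12] → take 2–8 (12); add 8.
MST edges: 1–3, 1–5, 2–5, 2–6, 2–4, 4–7, 2–8; total weight 11+8+5+2+9+11+12 = 58.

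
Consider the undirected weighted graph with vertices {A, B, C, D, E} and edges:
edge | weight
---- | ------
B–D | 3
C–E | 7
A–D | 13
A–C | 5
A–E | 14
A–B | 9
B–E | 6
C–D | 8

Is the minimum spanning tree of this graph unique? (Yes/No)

Kruskal's algorithm — process edges by increasing weight (ties by edge label):
B–D (3): add — endpoints in different components.
A–C (5): add — endpoints in different components.
B–E (6): add — endpoints in different components.
C–E (7): add — endpoints in different components.
Every non-tree edge has weight strictly greater than the heaviest edge on the tree path between its endpoints, so the MST is unique.

Yes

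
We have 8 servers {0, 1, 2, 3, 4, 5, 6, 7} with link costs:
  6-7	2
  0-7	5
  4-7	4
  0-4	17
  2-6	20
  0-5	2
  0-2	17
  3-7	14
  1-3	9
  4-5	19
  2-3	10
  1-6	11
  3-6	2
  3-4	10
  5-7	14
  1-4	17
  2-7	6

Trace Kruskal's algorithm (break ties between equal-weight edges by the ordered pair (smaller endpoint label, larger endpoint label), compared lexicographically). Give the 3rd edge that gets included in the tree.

Kruskal: consider edges lightest-first.
0-5 (2): add — endpoints in different components.
3-6 (2): add — endpoints in different components.
6-7 (2): add — endpoints in different components.
4-7 (4): add — endpoints in different components.
0-7 (5): add — endpoints in different components.
2-7 (6): add — endpoints in different components.
1-3 (9): add — endpoints in different components.
The 3rd edge added is 6-7.

6-7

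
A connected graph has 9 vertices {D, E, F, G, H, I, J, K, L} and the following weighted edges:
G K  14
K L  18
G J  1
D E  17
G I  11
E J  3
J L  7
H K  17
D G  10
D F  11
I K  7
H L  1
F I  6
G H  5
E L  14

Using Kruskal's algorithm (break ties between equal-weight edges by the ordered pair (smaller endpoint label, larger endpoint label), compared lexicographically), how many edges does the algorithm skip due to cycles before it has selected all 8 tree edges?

Kruskal: consider edges lightest-first.
G J (1): add — endpoints in different components.
H L (1): add — endpoints in different components.
E J (3): add — endpoints in different components.
G H (5): add — endpoints in different components.
F I (6): add — endpoints in different components.
I K (7): add — endpoints in different components.
J L (7): skip — J and L already connected.
D G (10): add — endpoints in different components.
D F (11): add — endpoints in different components.
Edges rejected before the tree was complete: 1.

1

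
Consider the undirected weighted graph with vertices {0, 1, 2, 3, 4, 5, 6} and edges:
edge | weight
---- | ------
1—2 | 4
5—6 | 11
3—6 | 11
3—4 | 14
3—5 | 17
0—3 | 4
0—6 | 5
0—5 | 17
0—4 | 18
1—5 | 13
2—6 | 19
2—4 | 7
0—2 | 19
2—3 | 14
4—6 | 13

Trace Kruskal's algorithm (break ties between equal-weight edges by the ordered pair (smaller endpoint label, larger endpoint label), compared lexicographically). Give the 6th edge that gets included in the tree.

Kruskal: consider edges lightest-first.
0—3 (4): add. Components now {0,3} {1} {2} {4} {5} {6}
1—2 (4): add. Components now {0,3} {1,2} {4} {5} {6}
0—6 (5): add. Components now {0,3,6} {1,2} {4} {5}
2—4 (7): add. Components now {0,3,6} {1,2,4} {5}
3—6 (11): skip — 3 and 6 already connected.
5—6 (11): add. Components now {0,3,5,6} {1,2,4}
1—5 (13): add. Components now {0,1,2,3,4,5,6}
The 6th edge added is 1—5.

1-5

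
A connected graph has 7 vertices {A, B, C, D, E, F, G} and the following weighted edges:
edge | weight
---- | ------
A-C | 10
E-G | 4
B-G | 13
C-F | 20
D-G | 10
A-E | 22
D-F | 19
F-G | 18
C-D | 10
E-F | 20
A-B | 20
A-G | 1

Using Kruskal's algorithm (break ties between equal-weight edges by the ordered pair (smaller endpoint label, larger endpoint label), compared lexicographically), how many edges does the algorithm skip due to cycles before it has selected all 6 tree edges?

Kruskal's algorithm — process edges by increasing weight (ties by edge label):
A-G (1): add. Components now {A,G} {B} {C} {D} {E} {F}
E-G (4): add. Components now {A,E,G} {B} {C} {D} {F}
A-C (10): add. Components now {A,C,E,G} {B} {D} {F}
C-D (10): add. Components now {A,C,D,E,G} {B} {F}
D-G (10): skip — D and G already connected.
B-G (13): add. Components now {A,B,C,D,E,G} {F}
F-G (18): add. Components now {A,B,C,D,E,F,G}
Edges rejected before the tree was complete: 1.

1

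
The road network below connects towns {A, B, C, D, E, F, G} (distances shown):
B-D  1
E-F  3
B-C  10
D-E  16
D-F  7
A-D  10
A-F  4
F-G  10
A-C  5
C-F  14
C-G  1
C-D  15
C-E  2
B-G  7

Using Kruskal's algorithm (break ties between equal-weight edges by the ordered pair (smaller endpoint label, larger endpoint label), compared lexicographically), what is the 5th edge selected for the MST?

A-F

Sort edges by weight, then run Kruskal:
B-D (1): add — endpoints in different components.
C-G (1): add — endpoints in different components.
C-E (2): add — endpoints in different components.
E-F (3): add — endpoints in different components.
A-F (4): add — endpoints in different components.
A-C (5): skip — A and C already connected.
B-G (7): add — endpoints in different components.
The 5th edge added is A-F.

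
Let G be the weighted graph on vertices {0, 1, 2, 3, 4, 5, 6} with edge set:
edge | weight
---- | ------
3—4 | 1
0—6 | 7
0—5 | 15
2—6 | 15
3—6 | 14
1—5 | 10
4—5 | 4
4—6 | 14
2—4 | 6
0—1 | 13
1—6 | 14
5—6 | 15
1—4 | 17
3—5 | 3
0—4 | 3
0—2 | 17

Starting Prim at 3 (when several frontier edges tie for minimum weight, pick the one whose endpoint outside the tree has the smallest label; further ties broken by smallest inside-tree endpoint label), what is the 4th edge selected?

Prim, starting at 3.
Step 1: cheapest edge leaving the tree is 3—4 (1); add 4.
Step 2: cheapest edge leaving the tree is 0—4 (3); add 0.
Step 3: cheapest edge leaving the tree is 3—5 (3); add 5.
Step 4: cheapest edge leaving the tree is 2—4 (6); add 2.
Step 5: cheapest edge leaving the tree is 0—6 (7); add 6.
Step 6: cheapest edge leaving the tree is 1—5 (10); add 1.
The 4th edge added is 2—4.

2-4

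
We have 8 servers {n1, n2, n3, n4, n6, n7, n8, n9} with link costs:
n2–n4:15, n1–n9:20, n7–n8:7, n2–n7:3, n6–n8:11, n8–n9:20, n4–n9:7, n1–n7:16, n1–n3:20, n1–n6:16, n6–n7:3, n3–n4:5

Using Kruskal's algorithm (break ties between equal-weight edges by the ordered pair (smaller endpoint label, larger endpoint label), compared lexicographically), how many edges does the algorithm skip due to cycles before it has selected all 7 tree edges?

1

Kruskal: consider edges lightest-first.
n2–n7 (3): add — endpoints in different components.
n6–n7 (3): add — endpoints in different components.
n3–n4 (5): add — endpoints in different components.
n4–n9 (7): add — endpoints in different components.
n7–n8 (7): add — endpoints in different components.
n6–n8 (11): skip — n8 and n6 already connected.
n2–n4 (15): add — endpoints in different components.
n1–n6 (16): add — endpoints in different components.
Edges rejected before the tree was complete: 1.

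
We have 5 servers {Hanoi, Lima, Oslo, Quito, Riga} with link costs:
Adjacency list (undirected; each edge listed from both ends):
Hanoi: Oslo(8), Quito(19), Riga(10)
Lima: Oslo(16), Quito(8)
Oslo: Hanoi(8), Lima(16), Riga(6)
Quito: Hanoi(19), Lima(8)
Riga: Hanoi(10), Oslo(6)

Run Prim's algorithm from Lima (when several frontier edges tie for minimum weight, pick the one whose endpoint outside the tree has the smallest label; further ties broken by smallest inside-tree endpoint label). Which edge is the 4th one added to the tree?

Prim, starting at Lima.
Step 1: frontier [Lima-Quito 8, Lima-Oslo 16] → take Lima-Quito (8); add Quito.
Step 2: frontier [Lima-Oslo 16, Hanoi-Quito 19] → take Lima-Oslo (16); add Oslo.
Step 3: frontier [Oslo-Riga 6, Hanoi-Oslo 8, Hanoi-Quito 19] → take Oslo-Riga (6); add Riga.
Step 4: frontier [Hanoi-Oslo 8, Hanoi-Quito 19, Hanoi-Riga 10] → take Hanoi-Oslo (8); add Hanoi.
The 4th edge added is Hanoi-Oslo.

Hanoi-Oslo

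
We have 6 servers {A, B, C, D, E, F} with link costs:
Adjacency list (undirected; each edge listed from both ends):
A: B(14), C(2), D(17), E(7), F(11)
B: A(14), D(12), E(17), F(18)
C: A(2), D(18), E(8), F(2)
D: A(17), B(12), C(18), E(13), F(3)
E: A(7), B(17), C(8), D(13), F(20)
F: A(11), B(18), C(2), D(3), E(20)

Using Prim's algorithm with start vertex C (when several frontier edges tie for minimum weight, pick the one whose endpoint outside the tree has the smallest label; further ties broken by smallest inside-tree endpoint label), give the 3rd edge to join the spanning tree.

D-F

Prim, starting at C.
Step 1: frontier [A C 2, C F 2, C E 8, C D 18] → take A C (2); add A.
Step 2: frontier [A E 7, A F 11, A B 14, A D 17, C F 2, C E 8, C D 18] → take C F (2); add F.
Step 3: frontier [A E 7, A B 14, A D 17, C E 8, C D 18, D F 3, B F 18, E F 20] → take D F (3); add D.
Step 4: frontier [A E 7, A B 14, C E 8, B D 12, D E 13, B F 18, E F 20] → take A E (7); add E.
Step 5: frontier [A B 14, B D 12, B E 17, B F 18] → take B D (12); add B.
The 3rd edge added is D F.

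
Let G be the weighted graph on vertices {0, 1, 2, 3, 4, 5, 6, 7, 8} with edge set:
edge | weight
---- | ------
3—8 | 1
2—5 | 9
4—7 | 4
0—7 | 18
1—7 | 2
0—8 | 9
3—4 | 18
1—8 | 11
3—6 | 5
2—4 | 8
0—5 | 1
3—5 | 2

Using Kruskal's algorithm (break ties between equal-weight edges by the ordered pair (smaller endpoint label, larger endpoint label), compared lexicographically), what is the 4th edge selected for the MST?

Kruskal's algorithm — process edges by increasing weight (ties by edge label):
0—5 (1): add — endpoints in different components.
3—8 (1): add — endpoints in different components.
1—7 (2): add — endpoints in different components.
3—5 (2): add — endpoints in different components.
4—7 (4): add — endpoints in different components.
3—6 (5): add — endpoints in different components.
2—4 (8): add — endpoints in different components.
0—8 (9): skip — 0 and 8 already connected.
2—5 (9): add — endpoints in different components.
The 4th edge added is 3—5.

3-5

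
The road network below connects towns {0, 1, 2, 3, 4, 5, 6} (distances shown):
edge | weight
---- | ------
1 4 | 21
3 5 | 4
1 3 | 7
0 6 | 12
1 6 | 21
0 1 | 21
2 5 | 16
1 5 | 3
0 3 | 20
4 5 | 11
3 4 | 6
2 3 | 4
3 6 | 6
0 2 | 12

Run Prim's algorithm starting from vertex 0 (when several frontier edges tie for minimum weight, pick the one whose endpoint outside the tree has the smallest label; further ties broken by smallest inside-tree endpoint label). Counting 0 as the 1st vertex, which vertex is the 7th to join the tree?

6

Prim, starting at 0.
Step 1: cheapest edge leaving the tree is 0 2 (12); add 2.
Step 2: cheapest edge leaving the tree is 2 3 (4); add 3.
Step 3: cheapest edge leaving the tree is 3 5 (4); add 5.
Step 4: cheapest edge leaving the tree is 1 5 (3); add 1.
Step 5: cheapest edge leaving the tree is 3 4 (6); add 4.
Step 6: cheapest edge leaving the tree is 3 6 (6); add 6.
Vertex order: 0, 2, 3, 5, 1, 4, 6. The 7th vertex is 6.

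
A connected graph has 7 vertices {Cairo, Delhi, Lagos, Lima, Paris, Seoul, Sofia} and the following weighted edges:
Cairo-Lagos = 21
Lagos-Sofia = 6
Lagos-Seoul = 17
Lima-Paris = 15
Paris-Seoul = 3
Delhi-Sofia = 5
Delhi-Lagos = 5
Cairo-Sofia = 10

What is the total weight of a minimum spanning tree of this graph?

Sort edges by weight, then run Kruskal:
Paris-Seoul (3): add — endpoints in different components.
Delhi-Lagos (5): add — endpoints in different components.
Delhi-Sofia (5): add — endpoints in different components.
Lagos-Sofia (6): skip — Lagos and Sofia already connected.
Cairo-Sofia (10): add — endpoints in different components.
Lima-Paris (15): add — endpoints in different components.
Lagos-Seoul (17): add — endpoints in different components.
MST edges: Paris-Seoul, Delhi-Lagos, Delhi-Sofia, Cairo-Sofia, Lima-Paris, Lagos-Seoul; total weight 3+5+5+10+15+17 = 55.

55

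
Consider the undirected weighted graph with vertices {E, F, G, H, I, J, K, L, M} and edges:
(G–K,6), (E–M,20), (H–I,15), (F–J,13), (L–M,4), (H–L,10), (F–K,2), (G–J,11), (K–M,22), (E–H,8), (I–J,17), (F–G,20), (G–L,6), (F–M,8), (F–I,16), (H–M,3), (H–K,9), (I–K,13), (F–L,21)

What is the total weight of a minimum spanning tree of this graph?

53

Prim, starting at L.
Step 1: cheapest edge leaving the tree is L–M (4); add M.
Step 2: cheapest edge leaving the tree is H–M (3); add H.
Step 3: cheapest edge leaving the tree is G–L (6); add G.
Step 4: cheapest edge leaving the tree is G–K (6); add K.
Step 5: cheapest edge leaving the tree is F–K (2); add F.
Step 6: cheapest edge leaving the tree is E–H (8); add E.
Step 7: cheapest edge leaving the tree is G–J (11); add J.
Step 8: cheapest edge leaving the tree is I–K (13); add I.
MST edges: L–M, H–M, G–L, G–K, F–K, E–H, G–J, I–K; total weight 4+3+6+6+2+8+11+13 = 53.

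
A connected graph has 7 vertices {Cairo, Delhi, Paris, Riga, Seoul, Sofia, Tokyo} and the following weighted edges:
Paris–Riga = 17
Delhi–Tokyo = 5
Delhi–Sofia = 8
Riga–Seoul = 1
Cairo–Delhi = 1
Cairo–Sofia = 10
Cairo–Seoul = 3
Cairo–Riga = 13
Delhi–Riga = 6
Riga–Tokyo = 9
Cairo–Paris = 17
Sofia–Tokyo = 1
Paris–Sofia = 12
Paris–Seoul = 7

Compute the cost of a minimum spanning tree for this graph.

Prim, starting at Sofia.
Step 1: frontier [Sofia–Tokyo 1, Delhi–Sofia 8, Cairo–Sofia 10, Paris–Sofia 12] → take Sofia–Tokyo (1); add Tokyo.
Step 2: frontier [Delhi–Sofia 8, Cairo–Sofia 10, Paris–Sofia 12, Delhi–Tokyo 5, Riga–Tokyo 9] → take Delhi–Tokyo (5); add Delhi.
Step 3: frontier [Cairo–Delhi 1, Delhi–Riga 6, Cairo–Sofia 10, Paris–Sofia 12, Riga–Tokyo 9] → take Cairo–Delhi (1); add Cairo.
Step 4: frontier [Cairo–Seoul 3, Cairo–Riga 13, Cairo–Paris 17, Delhi–Riga 6, Paris–Sofia 12, Riga–Tokyo 9] → take Cairo–Seoul (3); add Seoul.
Step 5: frontier [Cairo–Riga 13, Cairo–Paris 17, Delhi–Riga 6, Riga–Seoul 1, Paris–Seoul 7, Paris–Sofia 12, Riga–Tokyo 9] → take Riga–Seoul (1); add Riga.
Step 6: frontier [Cairo–Paris 17, Paris–Riga 17, Paris–Seoul 7, Paris–Sofia 12] → take Paris–Seoul (7); add Paris.
MST edges: Sofia–Tokyo, Delhi–Tokyo, Cairo–Delhi, Cairo–Seoul, Riga–Seoul, Paris–Seoul; total weight 1+5+1+3+1+7 = 18.

18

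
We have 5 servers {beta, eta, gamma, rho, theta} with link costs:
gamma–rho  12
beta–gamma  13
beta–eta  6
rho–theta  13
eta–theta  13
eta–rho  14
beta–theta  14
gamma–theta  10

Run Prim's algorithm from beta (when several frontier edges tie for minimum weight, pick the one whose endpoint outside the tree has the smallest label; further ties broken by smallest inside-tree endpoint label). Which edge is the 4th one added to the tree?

gamma-rho

Prim, starting at beta.
Step 1: cheapest edge leaving the tree is beta–eta (6); add eta.
Step 2: cheapest edge leaving the tree is beta–gamma (13); add gamma.
Step 3: cheapest edge leaving the tree is gamma–theta (10); add theta.
Step 4: cheapest edge leaving the tree is gamma–rho (12); add rho.
The 4th edge added is gamma–rho.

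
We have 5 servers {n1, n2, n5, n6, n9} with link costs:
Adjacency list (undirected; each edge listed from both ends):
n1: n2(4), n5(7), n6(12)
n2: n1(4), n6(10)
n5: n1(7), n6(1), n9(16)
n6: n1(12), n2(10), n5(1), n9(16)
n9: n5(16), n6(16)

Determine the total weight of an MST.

28

Kruskal's algorithm — process edges by increasing weight (ties by edge label):
n5-n6 (1): add. Components now {n5,n6} {n2} {n1} {n9}
n1-n2 (4): add. Components now {n5,n6} {n1,n2} {n9}
n1-n5 (7): add. Components now {n1,n2,n5,n6} {n9}
n2-n6 (10): skip — n6 and n2 already connected.
n1-n6 (12): skip — n6 and n1 already connected.
n5-n9 (16): add. Components now {n1,n2,n5,n6,n9}
MST edges: n5-n6, n1-n2, n1-n5, n5-n9; total weight 1+4+7+16 = 28.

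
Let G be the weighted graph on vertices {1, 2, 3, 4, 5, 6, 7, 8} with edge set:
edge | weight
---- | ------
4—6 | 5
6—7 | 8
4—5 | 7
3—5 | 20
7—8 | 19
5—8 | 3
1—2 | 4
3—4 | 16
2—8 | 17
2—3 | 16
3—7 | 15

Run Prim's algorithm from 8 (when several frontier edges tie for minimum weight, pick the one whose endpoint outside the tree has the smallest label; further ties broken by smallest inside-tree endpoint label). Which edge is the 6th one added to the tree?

Prim's algorithm from 8:
Step 1: cheapest edge leaving the tree is 5—8 (3); add 5.
Step 2: cheapest edge leaving the tree is 4—5 (7); add 4.
Step 3: cheapest edge leaving the tree is 4—6 (5); add 6.
Step 4: cheapest edge leaving the tree is 6—7 (8); add 7.
Step 5: cheapest edge leaving the tree is 3—7 (15); add 3.
Step 6: cheapest edge leaving the tree is 2—3 (16); add 2.
Step 7: cheapest edge leaving the tree is 1—2 (4); add 1.
The 6th edge added is 2—3.

2-3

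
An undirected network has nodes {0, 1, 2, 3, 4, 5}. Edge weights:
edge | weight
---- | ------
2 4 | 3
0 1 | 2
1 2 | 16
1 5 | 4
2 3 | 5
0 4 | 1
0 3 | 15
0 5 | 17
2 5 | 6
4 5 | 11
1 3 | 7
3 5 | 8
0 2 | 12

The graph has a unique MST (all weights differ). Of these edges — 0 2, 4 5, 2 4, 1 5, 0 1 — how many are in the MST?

Kruskal's algorithm — process edges by increasing weight (ties by edge label):
0 4 (1): add — endpoints in different components.
0 1 (2): add — endpoints in different components.
2 4 (3): add — endpoints in different components.
1 5 (4): add — endpoints in different components.
2 3 (5): add — endpoints in different components.
MST edge set: {0 4, 0 1, 2 4, 1 5, 2 3}.
Of the listed edges, {2 4, 1 5, 0 1} are in the MST → 3.

3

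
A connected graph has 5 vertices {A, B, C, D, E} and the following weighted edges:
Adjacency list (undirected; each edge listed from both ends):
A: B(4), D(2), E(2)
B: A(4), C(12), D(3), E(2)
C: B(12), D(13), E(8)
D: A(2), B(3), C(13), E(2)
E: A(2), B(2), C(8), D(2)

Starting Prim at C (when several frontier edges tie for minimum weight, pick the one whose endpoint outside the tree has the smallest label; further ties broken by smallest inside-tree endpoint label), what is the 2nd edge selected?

A-E

Grow the tree from C using Prim:
Step 1: frontier [C–E 8, B–C 12, C–D 13] → take C–E (8); add E.
Step 2: frontier [B–C 12, C–D 13, A–E 2, B–E 2, D–E 2] → take A–E (2); add A.
Step 3: frontier [A–D 2, A–B 4, B–C 12, C–D 13, B–E 2, D–E 2] → take B–E (2); add B.
Step 4: frontier [A–D 2, B–D 3, C–D 13, D–E 2] → take A–D (2); add D.
The 2nd edge added is A–E.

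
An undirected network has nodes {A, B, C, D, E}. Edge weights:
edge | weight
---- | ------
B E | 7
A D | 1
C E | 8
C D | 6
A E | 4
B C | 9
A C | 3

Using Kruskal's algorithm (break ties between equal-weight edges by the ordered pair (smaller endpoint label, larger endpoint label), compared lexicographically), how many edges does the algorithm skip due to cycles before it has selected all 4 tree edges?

1

Sort edges by weight, then run Kruskal:
A D (1): add. Components now {A,D} {B} {C} {E}
A C (3): add. Components now {A,C,D} {B} {E}
A E (4): add. Components now {A,C,D,E} {B}
C D (6): skip — C and D already connected.
B E (7): add. Components now {A,B,C,D,E}
Edges rejected before the tree was complete: 1.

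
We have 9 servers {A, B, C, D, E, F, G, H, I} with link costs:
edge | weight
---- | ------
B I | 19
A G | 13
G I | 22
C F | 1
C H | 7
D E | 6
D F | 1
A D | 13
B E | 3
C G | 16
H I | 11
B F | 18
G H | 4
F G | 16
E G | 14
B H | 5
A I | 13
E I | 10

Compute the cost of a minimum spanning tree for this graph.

Sort edges by weight, then run Kruskal:
C F (1): add — endpoints in different components.
D F (1): add — endpoints in different components.
B E (3): add — endpoints in different components.
G H (4): add — endpoints in different components.
B H (5): add — endpoints in different components.
D E (6): add — endpoints in different components.
C H (7): skip — C and H already connected.
E I (10): add — endpoints in different components.
H I (11): skip — H and I already connected.
A D (13): add — endpoints in different components.
MST edges: C F, D F, B E, G H, B H, D E, E I, A D; total weight 1+1+3+4+5+6+10+13 = 43.

43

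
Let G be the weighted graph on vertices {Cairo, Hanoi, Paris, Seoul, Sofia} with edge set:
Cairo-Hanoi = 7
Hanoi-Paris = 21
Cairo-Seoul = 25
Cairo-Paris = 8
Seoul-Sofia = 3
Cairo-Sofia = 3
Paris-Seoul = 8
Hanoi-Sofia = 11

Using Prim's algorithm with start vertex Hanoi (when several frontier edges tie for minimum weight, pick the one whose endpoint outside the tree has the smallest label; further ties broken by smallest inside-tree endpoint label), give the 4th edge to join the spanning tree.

Cairo-Paris

Grow the tree from Hanoi using Prim:
Step 1: frontier [Cairo-Hanoi 7, Hanoi-Sofia 11, Hanoi-Paris 21] → take Cairo-Hanoi (7); add Cairo.
Step 2: frontier [Cairo-Sofia 3, Cairo-Paris 8, Cairo-Seoul 25, Hanoi-Sofia 11, Hanoi-Paris 21] → take Cairo-Sofia (3); add Sofia.
Step 3: frontier [Cairo-Paris 8, Cairo-Seoul 25, Hanoi-Paris 21, Seoul-Sofia 3] → take Seoul-Sofia (3); add Seoul.
Step 4: frontier [Cairo-Paris 8, Hanoi-Paris 21, Paris-Seoul 8] → take Cairo-Paris (8); add Paris.
The 4th edge added is Cairo-Paris.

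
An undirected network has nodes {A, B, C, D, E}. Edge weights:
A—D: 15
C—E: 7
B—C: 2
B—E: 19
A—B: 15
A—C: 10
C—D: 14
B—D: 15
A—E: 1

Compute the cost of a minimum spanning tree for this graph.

Kruskal: consider edges lightest-first.
A—E (1): add. Components now {A,E} {B} {C} {D}
B—C (2): add. Components now {A,E} {B,C} {D}
C—E (7): add. Components now {A,B,C,E} {D}
A—C (10): skip — A and C already connected.
C—D (14): add. Components now {A,B,C,D,E}
MST edges: A—E, B—C, C—E, C—D; total weight 1+2+7+14 = 24.

24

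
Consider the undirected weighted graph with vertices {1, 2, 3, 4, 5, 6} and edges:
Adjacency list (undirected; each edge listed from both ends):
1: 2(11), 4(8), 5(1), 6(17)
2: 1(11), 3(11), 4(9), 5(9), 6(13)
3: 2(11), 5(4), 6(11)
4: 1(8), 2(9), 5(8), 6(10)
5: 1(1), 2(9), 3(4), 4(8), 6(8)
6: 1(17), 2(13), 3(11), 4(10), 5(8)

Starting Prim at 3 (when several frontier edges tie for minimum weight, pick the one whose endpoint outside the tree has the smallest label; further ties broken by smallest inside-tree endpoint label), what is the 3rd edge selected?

Prim's algorithm from 3:
Step 1: cheapest edge leaving the tree is 3—5 (4); add 5.
Step 2: cheapest edge leaving the tree is 1—5 (1); add 1.
Step 3: cheapest edge leaving the tree is 1—4 (8); add 4.
Step 4: cheapest edge leaving the tree is 5—6 (8); add 6.
Step 5: cheapest edge leaving the tree is 2—4 (9); add 2.
The 3rd edge added is 1—4.

1-4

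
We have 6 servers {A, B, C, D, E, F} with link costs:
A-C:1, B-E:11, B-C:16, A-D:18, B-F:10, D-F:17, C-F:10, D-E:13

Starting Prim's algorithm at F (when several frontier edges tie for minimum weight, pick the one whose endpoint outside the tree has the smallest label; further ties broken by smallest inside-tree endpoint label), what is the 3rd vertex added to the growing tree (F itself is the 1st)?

C

Prim, starting at F.
Step 1: frontier [B-F 10, C-F 10, D-F 17] → take B-F (10); add B.
Step 2: frontier [B-E 11, B-C 16, C-F 10, D-F 17] → take C-F (10); add C.
Step 3: frontier [B-E 11, A-C 1, D-F 17] → take A-C (1); add A.
Step 4: frontier [A-D 18, B-E 11, D-F 17] → take B-E (11); add E.
Step 5: frontier [A-D 18, D-E 13, D-F 17] → take D-E (13); add D.
Vertex order: F, B, C, A, E, D. The 3rd vertex is C.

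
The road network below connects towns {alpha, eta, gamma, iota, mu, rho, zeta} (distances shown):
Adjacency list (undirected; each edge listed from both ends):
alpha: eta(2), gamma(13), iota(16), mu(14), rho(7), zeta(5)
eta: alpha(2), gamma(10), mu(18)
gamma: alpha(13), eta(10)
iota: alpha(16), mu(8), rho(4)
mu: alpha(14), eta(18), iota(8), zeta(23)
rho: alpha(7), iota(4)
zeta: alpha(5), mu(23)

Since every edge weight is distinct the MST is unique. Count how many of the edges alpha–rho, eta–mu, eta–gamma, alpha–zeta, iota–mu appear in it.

Sort edges by weight, then run Kruskal:
alpha–eta (2): add — endpoints in different components.
iota–rho (4): add — endpoints in different components.
alpha–zeta (5): add — endpoints in different components.
alpha–rho (7): add — endpoints in different components.
iota–mu (8): add — endpoints in different components.
eta–gamma (10): add — endpoints in different components.
MST edge set: {alpha–eta, iota–rho, alpha–zeta, alpha–rho, iota–mu, eta–gamma}.
Of the listed edges, {alpha–rho, eta–gamma, alpha–zeta, iota–mu} are in the MST → 4.

4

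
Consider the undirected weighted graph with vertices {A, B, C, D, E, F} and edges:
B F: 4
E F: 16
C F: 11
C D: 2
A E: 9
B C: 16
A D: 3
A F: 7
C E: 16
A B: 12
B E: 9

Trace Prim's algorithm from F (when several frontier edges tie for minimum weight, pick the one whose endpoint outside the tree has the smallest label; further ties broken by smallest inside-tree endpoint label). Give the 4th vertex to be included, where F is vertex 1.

D

Prim's algorithm from F:
Step 1: frontier [B F 4, A F 7, C F 11, E F 16] → take B F (4); add B.
Step 2: frontier [B E 9, A B 12, B C 16, A F 7, C F 11, E F 16] → take A F (7); add A.
Step 3: frontier [A D 3, A E 9, B E 9, B C 16, C F 11, E F 16] → take A D (3); add D.
Step 4: frontier [A E 9, B E 9, B C 16, C D 2, C F 11, E F 16] → take C D (2); add C.
Step 5: frontier [A E 9, B E 9, C E 16, E F 16] → take A E (9); add E.
Vertex order: F, B, A, D, C, E. The 4th vertex is D.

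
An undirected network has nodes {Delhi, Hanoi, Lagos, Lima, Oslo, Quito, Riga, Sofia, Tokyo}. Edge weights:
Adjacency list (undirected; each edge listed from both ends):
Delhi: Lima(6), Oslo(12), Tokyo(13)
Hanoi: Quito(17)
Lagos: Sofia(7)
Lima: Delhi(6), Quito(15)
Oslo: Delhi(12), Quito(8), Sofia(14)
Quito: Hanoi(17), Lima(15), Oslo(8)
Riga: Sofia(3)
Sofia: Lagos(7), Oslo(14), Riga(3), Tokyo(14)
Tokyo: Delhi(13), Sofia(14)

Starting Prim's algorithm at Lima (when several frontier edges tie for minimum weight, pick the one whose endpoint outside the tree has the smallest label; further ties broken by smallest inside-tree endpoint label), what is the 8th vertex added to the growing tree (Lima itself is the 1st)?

Lagos

Prim, starting at Lima.
Step 1: cheapest edge leaving the tree is Delhi-Lima (6); add Delhi.
Step 2: cheapest edge leaving the tree is Delhi-Oslo (12); add Oslo.
Step 3: cheapest edge leaving the tree is Oslo-Quito (8); add Quito.
Step 4: cheapest edge leaving the tree is Delhi-Tokyo (13); add Tokyo.
Step 5: cheapest edge leaving the tree is Oslo-Sofia (14); add Sofia.
Step 6: cheapest edge leaving the tree is Riga-Sofia (3); add Riga.
Step 7: cheapest edge leaving the tree is Lagos-Sofia (7); add Lagos.
Step 8: cheapest edge leaving the tree is Hanoi-Quito (17); add Hanoi.
Vertex order: Lima, Delhi, Oslo, Quito, Tokyo, Sofia, Riga, Lagos, Hanoi. The 8th vertex is Lagos.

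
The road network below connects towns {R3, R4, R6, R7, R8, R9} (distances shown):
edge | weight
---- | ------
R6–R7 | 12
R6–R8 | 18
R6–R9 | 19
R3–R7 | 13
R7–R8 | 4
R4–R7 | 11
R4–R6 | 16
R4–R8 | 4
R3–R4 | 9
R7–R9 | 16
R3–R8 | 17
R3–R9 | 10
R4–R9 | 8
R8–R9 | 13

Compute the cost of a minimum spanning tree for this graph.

Prim's algorithm from R6:
Step 1: frontier [R6–R7 12, R4–R6 16, R6–R8 18, R6–R9 19] → take R6–R7 (12); add R7.
Step 2: frontier [R4–R6 16, R6–R8 18, R6–R9 19, R7–R8 4, R4–R7 11, R3–R7 13, R7–R9 16] → take R7–R8 (4); add R8.
Step 3: frontier [R4–R6 16, R6–R9 19, R4–R7 11, R3–R7 13, R7–R9 16, R4–R8 4, R8–R9 13, R3–R8 17] → take R4–R8 (4); add R4.
Step 4: frontier [R4–R9 8, R3–R4 9, R6–R9 19, R3–R7 13, R7–R9 16, R8–R9 13, R3–R8 17] → take R4–R9 (8); add R9.
Step 5: frontier [R3–R4 9, R3–R7 13, R3–R8 17, R3–R9 10] → take R3–R4 (9); add R3.
MST edges: R6–R7, R7–R8, R4–R8, R4–R9, R3–R4; total weight 12+4+4+8+9 = 37.

37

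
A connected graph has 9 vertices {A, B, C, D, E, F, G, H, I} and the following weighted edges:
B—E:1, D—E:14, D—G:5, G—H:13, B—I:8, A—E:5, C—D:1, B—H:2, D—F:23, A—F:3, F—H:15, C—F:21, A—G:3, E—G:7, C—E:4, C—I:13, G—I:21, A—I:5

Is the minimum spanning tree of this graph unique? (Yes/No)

No

Kruskal: consider edges lightest-first.
B—E (1): add — endpoints in different components.
C—D (1): add — endpoints in different components.
B—H (2): add — endpoints in different components.
A—F (3): add — endpoints in different components.
A—G (3): add — endpoints in different components.
C—E (4): add — endpoints in different components.
A—E (5): add — endpoints in different components.
A—I (5): add — endpoints in different components.
Non-tree edge D—G has weight 5, equal to the heaviest edge on its tree cycle — swapping gives another MST of the same weight. Not unique.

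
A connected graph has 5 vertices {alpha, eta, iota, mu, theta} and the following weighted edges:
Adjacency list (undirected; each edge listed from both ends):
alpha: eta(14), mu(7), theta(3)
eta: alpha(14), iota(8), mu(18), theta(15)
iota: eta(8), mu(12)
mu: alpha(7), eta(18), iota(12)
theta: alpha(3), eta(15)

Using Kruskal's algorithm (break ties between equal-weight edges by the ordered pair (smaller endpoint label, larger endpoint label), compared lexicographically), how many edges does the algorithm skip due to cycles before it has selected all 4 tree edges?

0

Kruskal: consider edges lightest-first.
alpha theta (3): add — endpoints in different components.
alpha mu (7): add — endpoints in different components.
eta iota (8): add — endpoints in different components.
iota mu (12): add — endpoints in different components.
Edges rejected before the tree was complete: 0.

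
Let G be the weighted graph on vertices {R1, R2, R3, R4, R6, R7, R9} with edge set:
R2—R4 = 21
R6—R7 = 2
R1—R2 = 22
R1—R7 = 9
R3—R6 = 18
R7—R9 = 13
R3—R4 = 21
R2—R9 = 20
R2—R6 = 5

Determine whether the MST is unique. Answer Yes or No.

No

Kruskal's algorithm — process edges by increasing weight (ties by edge label):
R6—R7 (2): add — endpoints in different components.
R2—R6 (5): add — endpoints in different components.
R1—R7 (9): add — endpoints in different components.
R7—R9 (13): add — endpoints in different components.
R3—R6 (18): add — endpoints in different components.
R2—R9 (20): skip — R2 and R9 already connected.
R2—R4 (21): add — endpoints in different components.
Non-tree edge R3—R4 has weight 21, equal to the heaviest edge on its tree cycle — swapping gives another MST of the same weight. Not unique.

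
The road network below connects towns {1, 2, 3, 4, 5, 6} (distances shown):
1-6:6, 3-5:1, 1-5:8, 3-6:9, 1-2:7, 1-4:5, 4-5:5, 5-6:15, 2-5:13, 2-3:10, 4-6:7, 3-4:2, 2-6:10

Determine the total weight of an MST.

21

Prim, starting at 1.
Step 1: frontier [1-4 5, 1-6 6, 1-2 7, 1-5 8] → take 1-4 (5); add 4.
Step 2: frontier [1-6 6, 1-2 7, 1-5 8, 3-4 2, 4-5 5, 4-6 7] → take 3-4 (2); add 3.
Step 3: frontier [1-6 6, 1-2 7, 1-5 8, 3-5 1, 3-6 9, 2-3 10, 4-5 5, 4-6 7] → take 3-5 (1); add 5.
Step 4: frontier [1-6 6, 1-2 7, 3-6 9, 2-3 10, 4-6 7, 2-5 13, 5-6 15] → take 1-6 (6); add 6.
Step 5: frontier [1-2 7, 2-3 10, 2-5 13, 2-6 10] → take 1-2 (7); add 2.
MST edges: 1-4, 3-4, 3-5, 1-6, 1-2; total weight 5+2+1+6+7 = 21.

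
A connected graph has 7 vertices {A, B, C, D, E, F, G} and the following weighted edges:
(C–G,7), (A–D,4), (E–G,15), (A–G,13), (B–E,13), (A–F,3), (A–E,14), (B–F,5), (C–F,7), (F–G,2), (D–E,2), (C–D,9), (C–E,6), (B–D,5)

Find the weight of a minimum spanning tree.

Sort edges by weight, then run Kruskal:
D–E (2): add. Components now {A} {B} {C} {D,E} {F} {G}
F–G (2): add. Components now {A} {B} {C} {D,E} {F,G}
A–F (3): add. Components now {A,F,G} {B} {C} {D,E}
A–D (4): add. Components now {A,D,E,F,G} {B} {C}
B–D (5): add. Components now {A,B,D,E,F,G} {C}
B–F (5): skip — B and F already connected.
C–E (6): add. Components now {A,B,C,D,E,F,G}
MST edges: D–E, F–G, A–F, A–D, B–D, C–E; total weight 2+2+3+4+5+6 = 22.

22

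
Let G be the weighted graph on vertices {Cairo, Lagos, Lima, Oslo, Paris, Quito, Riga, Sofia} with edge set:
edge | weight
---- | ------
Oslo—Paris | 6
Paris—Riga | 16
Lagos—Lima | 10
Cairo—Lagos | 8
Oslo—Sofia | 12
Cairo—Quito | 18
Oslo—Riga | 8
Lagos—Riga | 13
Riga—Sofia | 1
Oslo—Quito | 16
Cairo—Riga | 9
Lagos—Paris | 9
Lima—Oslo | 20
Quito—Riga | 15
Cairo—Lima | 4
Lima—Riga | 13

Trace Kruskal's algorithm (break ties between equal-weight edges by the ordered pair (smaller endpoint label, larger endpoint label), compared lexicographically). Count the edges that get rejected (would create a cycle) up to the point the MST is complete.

Sort edges by weight, then run Kruskal:
Riga—Sofia (1): add — endpoints in different components.
Cairo—Lima (4): add — endpoints in different components.
Oslo—Paris (6): add — endpoints in different components.
Cairo—Lagos (8): add — endpoints in different components.
Oslo—Riga (8): add — endpoints in different components.
Cairo—Riga (9): add — endpoints in different components.
Lagos—Paris (9): skip — Lagos and Paris already connected.
Lagos—Lima (10): skip — Lagos and Lima already connected.
Oslo—Sofia (12): skip — Oslo and Sofia already connected.
Lagos—Riga (13): skip — Lagos and Riga already connected.
Lima—Riga (13): skip — Lima and Riga already connected.
Quito—Riga (15): add — endpoints in different components.
Edges rejected before the tree was complete: 5.

5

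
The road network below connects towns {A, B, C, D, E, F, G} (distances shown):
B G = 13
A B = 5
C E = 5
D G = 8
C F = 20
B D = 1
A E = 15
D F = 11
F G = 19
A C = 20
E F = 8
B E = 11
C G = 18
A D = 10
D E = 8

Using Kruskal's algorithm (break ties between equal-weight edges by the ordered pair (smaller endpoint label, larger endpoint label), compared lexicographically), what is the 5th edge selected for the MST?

Sort edges by weight, then run Kruskal:
B D (1): add. Components now {A} {B,D} {C} {E} {F} {G}
A B (5): add. Components now {A,B,D} {C} {E} {F} {G}
C E (5): add. Components now {A,B,D} {C,E} {F} {G}
D E (8): add. Components now {A,B,C,D,E} {F} {G}
D G (8): add. Components now {A,B,C,D,E,G} {F}
E F (8): add. Components now {A,B,C,D,E,F,G}
The 5th edge added is D G.

D-G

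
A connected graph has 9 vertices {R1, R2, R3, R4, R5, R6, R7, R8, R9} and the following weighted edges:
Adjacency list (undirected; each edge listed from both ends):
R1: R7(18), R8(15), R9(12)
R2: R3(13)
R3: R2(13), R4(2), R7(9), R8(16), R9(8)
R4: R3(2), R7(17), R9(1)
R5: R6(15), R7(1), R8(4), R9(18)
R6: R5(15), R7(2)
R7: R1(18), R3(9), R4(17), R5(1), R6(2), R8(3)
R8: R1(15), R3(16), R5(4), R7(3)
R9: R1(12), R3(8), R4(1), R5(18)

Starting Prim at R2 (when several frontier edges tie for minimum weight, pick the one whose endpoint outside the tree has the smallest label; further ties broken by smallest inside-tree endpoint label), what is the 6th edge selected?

R6-R7

Prim's algorithm from R2:
Step 1: cheapest edge leaving the tree is R2-R3 (13); add R3.
Step 2: cheapest edge leaving the tree is R3-R4 (2); add R4.
Step 3: cheapest edge leaving the tree is R4-R9 (1); add R9.
Step 4: cheapest edge leaving the tree is R3-R7 (9); add R7.
Step 5: cheapest edge leaving the tree is R5-R7 (1); add R5.
Step 6: cheapest edge leaving the tree is R6-R7 (2); add R6.
Step 7: cheapest edge leaving the tree is R7-R8 (3); add R8.
Step 8: cheapest edge leaving the tree is R1-R9 (12); add R1.
The 6th edge added is R6-R7.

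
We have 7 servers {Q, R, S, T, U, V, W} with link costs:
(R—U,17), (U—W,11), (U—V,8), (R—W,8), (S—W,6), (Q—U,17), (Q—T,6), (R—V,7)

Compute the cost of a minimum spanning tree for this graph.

Prim's algorithm from Q:
Step 1: cheapest edge leaving the tree is Q—T (6); add T.
Step 2: cheapest edge leaving the tree is Q—U (17); add U.
Step 3: cheapest edge leaving the tree is U—V (8); add V.
Step 4: cheapest edge leaving the tree is R—V (7); add R.
Step 5: cheapest edge leaving the tree is R—W (8); add W.
Step 6: cheapest edge leaving the tree is S—W (6); add S.
MST edges: Q—T, Q—U, U—V, R—V, R—W, S—W; total weight 6+17+8+7+8+6 = 52.

52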